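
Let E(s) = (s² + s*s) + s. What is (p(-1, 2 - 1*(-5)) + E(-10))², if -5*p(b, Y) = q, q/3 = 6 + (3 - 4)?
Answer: 34969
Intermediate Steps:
E(s) = s + 2*s² (E(s) = (s² + s²) + s = 2*s² + s = s + 2*s²)
q = 15 (q = 3*(6 + (3 - 4)) = 3*(6 - 1) = 3*5 = 15)
p(b, Y) = -3 (p(b, Y) = -⅕*15 = -3)
(p(-1, 2 - 1*(-5)) + E(-10))² = (-3 - 10*(1 + 2*(-10)))² = (-3 - 10*(1 - 20))² = (-3 - 10*(-19))² = (-3 + 190)² = 187² = 34969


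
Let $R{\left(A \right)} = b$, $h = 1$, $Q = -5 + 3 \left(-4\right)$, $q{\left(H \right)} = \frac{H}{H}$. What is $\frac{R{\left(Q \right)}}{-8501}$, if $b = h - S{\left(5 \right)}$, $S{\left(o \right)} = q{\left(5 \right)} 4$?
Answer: $\frac{3}{8501} \approx 0.0003529$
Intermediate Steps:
$q{\left(H \right)} = 1$
$Q = -17$ ($Q = -5 - 12 = -17$)
$S{\left(o \right)} = 4$ ($S{\left(o \right)} = 1 \cdot 4 = 4$)
$b = -3$ ($b = 1 - 4 = -3$)
$R{\left(A \right)} = -3$
$\frac{R{\left(Q \right)}}{-8501} = - \frac{3}{-8501} = \left(-3\right) \left(- \frac{1}{8501}\right) = \frac{3}{8501}$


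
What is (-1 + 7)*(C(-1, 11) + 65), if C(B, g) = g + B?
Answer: 450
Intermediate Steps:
C(B, g) = B + g
(-1 + 7)*(C(-1, 11) + 65) = (-1 + 7)*((-1 + 11) + 65) = 6*(10 + 65) = 6*75 = 450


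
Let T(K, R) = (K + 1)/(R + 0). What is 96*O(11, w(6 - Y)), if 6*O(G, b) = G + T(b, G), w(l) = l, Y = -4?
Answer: 192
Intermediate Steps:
T(K, R) = (1 + K)/R
O(G, b) = G/6 + (1 + b)/(6*G) (O(G, b) = (G + (1 + b)/G)/6 = G/6 + (1 + b)/(6*G))
96*O(11, w(6 - Y)) = 96*((1/6)*(1 + (6 - 1*(-4)) + 11**2)/11) = 96*((1/6)*(1/11)*(1 + (6 + 4) + 121)) = 96*((1/6)*(1/11)*(1 + 10 + 121)) = 96*((1/6)*(1/11)*132) = 96*2 = 192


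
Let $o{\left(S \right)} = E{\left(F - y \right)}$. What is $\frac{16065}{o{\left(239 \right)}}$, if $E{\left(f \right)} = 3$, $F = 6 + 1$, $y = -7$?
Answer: $5355$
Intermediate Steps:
$F = 7$
$o{\left(S \right)} = 3$
$\frac{16065}{o{\left(239 \right)}} = \frac{16065}{3} = 16065 \cdot \frac{1}{3} = 5355$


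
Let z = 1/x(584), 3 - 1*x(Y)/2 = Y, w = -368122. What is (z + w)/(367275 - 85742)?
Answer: -427757765/327141346 ≈ -1.3076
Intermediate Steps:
x(Y) = 6 - 2*Y
z = -1/1162 (z = 1/(6 - 2*584) = 1/(6 - 1168) = 1/(-1162) = -1/1162 ≈ -0.00086058)
(z + w)/(367275 - 85742) = (-1/1162 - 368122)/(367275 - 85742) = -427757765/1162/281533 = -427757765/1162*1/281533 = -427757765/327141346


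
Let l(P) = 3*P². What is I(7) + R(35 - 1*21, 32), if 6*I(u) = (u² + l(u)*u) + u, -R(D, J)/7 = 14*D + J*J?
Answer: -50155/6 ≈ -8359.2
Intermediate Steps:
R(D, J) = -98*D - 7*J² (R(D, J) = -7*(14*D + J*J) = -7*(14*D + J²) = -7*(J² + 14*D) = -98*D - 7*J²)
I(u) = u³/2 + u/6 + u²/6 (I(u) = ((u² + (3*u²)*u) + u)/6 = ((u² + 3*u³) + u)/6 = (u + u² + 3*u³)/6 = u³/2 + u/6 + u²/6)
I(7) + R(35 - 1*21, 32) = (⅙)*7*(1 + 7 + 3*7²) + (-98*(35 - 1*21) - 7*32²) = (⅙)*7*(1 + 7 + 3*49) + (-98*(35 - 21) - 7*1024) = (⅙)*7*(1 + 7 + 147) + (-98*14 - 7168) = (⅙)*7*155 + (-1372 - 7168) = 1085/6 - 8540 = -50155/6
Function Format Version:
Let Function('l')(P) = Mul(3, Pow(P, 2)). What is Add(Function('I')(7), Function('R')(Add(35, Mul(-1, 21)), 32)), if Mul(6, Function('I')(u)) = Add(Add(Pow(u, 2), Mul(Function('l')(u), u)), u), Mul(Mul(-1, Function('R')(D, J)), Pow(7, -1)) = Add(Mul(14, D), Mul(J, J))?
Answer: Rational(-50155, 6) ≈ -8359.2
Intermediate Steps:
Function('R')(D, J) = Add(Mul(-98, D), Mul(-7, Pow(J, 2))) (Function('R')(D, J) = Mul(-7, Add(Mul(14, D), Mul(J, J))) = Mul(-7, Add(Mul(14, D), Pow(J, 2))) = Mul(-7, Add(Pow(J, 2), Mul(14, D))) = Add(Mul(-98, D), Mul(-7, Pow(J, 2))))
Function('I')(u) = Add(Mul(Rational(1, 2), Pow(u, 3)), Mul(Rational(1, 6), u), Mul(Rational(1, 6), Pow(u, 2))) (Function('I')(u) = Mul(Rational(1, 6), Add(Add(Pow(u, 2), Mul(Mul(3, Pow(u, 2)), u)), u)) = Mul(Rational(1, 6), Add(Add(Pow(u, 2), Mul(3, Pow(u, 3))), u)) = Mul(Rational(1, 6), Add(u, Pow(u, 2), Mul(3, Pow(u, 3)))) = Add(Mul(Rational(1, 2), Pow(u, 3)), Mul(Rational(1, 6), u), Mul(Rational(1, 6), Pow(u, 2))))
Add(Function('I')(7), Function('R')(Add(35, Mul(-1, 21)), 32)) = Add(Mul(Rational(1, 6), 7, Add(1, 7, Mul(3, Pow(7, 2)))), Add(Mul(-98, Add(35, Mul(-1, 21))), Mul(-7, Pow(32, 2)))) = Add(Mul(Rational(1, 6), 7, Add(1, 7, Mul(3, 49))), Add(Mul(-98, Add(35, -21)), Mul(-7, 1024))) = Add(Mul(Rational(1, 6), 7, Add(1, 7, 147)), Add(Mul(-98, 14), -7168)) = Add(Mul(Rational(1, 6), 7, 155), Add(-1372, -7168)) = Add(Rational(1085, 6), -8540) = Rational(-50155, 6)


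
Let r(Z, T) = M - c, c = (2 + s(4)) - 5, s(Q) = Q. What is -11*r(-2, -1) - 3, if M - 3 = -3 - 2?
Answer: 30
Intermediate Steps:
M = -2 (M = 3 + (-3 - 2) = 3 - 5 = -2)
c = 1 (c = (2 + 4) - 5 = 6 - 5 = 1)
r(Z, T) = -3 (r(Z, T) = -2 - 1*1 = -2 - 1 = -3)
-11*r(-2, -1) - 3 = -11*(-3) - 3 = 33 - 3 = 30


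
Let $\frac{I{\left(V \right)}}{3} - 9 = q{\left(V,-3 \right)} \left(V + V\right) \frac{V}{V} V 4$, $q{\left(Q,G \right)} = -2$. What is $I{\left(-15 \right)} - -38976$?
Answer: $28203$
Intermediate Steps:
$I{\left(V \right)} = 27 - 48 V^{2}$ ($I{\left(V \right)} = 27 + 3 - 2 \left(V + V\right) \frac{V}{V} V 4 = 27 + 3 - 2 \cdot 2 V 1 V 4 = 27 + 3 - 4 V V 4 = 27 + 3 - 4 V^{2} \cdot 4 = 27 + 3 \left(- 16 V^{2}\right) = 27 - 48 V^{2}$)
$I{\left(-15 \right)} - -38976 = \left(27 - 48 \left(-15\right)^{2}\right) - -38976 = \left(27 - 10800\right) + 38976 = -10773 + 38976 = 28203$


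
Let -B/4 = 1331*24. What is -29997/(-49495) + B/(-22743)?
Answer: 122920963/19748505 ≈ 6.2243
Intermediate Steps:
B = -127776 (B = -5324*24 = -4*31944 = -127776)
-29997/(-49495) + B/(-22743) = -29997/(-49495) - 127776/(-22743) = -29997*(-1/49495) - 127776*(-1/22743) = 29997/49495 + 42592/7581 = 122920963/19748505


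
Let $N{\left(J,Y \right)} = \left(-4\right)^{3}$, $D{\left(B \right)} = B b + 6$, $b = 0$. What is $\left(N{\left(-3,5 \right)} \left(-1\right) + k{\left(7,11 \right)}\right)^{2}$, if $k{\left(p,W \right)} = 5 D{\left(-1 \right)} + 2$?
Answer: $9216$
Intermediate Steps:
$D{\left(B \right)} = 6$ ($D{\left(B \right)} = B 0 + 6 = 0 + 6 = 6$)
$k{\left(p,W \right)} = 32$ ($k{\left(p,W \right)} = 5 \cdot 6 + 2 = 30 + 2 = 32$)
$N{\left(J,Y \right)} = -64$
$\left(N{\left(-3,5 \right)} \left(-1\right) + k{\left(7,11 \right)}\right)^{2} = \left(\left(-64\right) \left(-1\right) + 32\right)^{2} = \left(64 + 32\right)^{2} = 96^{2} = 9216$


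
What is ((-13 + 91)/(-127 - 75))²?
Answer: 1521/10201 ≈ 0.14910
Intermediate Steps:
((-13 + 91)/(-127 - 75))² = (78/(-202))² = (78*(-1/202))² = (-39/101)² = 1521/10201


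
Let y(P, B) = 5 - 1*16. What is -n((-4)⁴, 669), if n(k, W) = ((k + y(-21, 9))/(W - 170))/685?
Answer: -49/68363 ≈ -0.00071676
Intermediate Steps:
y(P, B) = -11 (y(P, B) = 5 - 16 = -11)
n(k, W) = (-11 + k)/(685*(-170 + W)) (n(k, W) = ((k - 11)/(W - 170))/685 = ((-11 + k)/(-170 + W))*(1/685) = (-11 + k)/(685*(-170 + W)))
-n((-4)⁴, 669) = -(-11 + (-4)⁴)/(685*(-170 + 669)) = -(-11 + 256)/(685*499) = -245/(685*499) = -1*49/68363 = -49/68363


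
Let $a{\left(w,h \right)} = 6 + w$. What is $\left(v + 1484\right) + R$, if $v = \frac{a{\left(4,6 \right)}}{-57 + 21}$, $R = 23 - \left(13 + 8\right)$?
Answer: $\frac{26743}{18} \approx 1485.7$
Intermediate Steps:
$R = 2$ ($R = 23 - 21 = 2$)
$v = - \frac{5}{18}$ ($v = \frac{6 + 4}{-57 + 21} = \frac{10}{-36} = 10 \left(- \frac{1}{36}\right) = - \frac{5}{18} \approx -0.27778$)
$\left(v + 1484\right) + R = \left(- \frac{5}{18} + 1484\right) + 2 = \frac{26707}{18} + 2 = \frac{26743}{18}$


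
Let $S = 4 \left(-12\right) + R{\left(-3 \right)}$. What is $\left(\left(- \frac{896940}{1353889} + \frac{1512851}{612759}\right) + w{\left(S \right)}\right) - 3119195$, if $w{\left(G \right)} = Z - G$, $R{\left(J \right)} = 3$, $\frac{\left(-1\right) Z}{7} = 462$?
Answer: $- \frac{2590352215683536305}{829607669751} \approx -3.1224 \cdot 10^{6}$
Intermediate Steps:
$Z = -3234$ ($Z = \left(-7\right) 462 = -3234$)
$S = -45$ ($S = 4 \left(-12\right) + 3 = -48 + 3 = -45$)
$w{\left(G \right)} = -3234 - G$
$\left(\left(- \frac{896940}{1353889} + \frac{1512851}{612759}\right) + w{\left(S \right)}\right) - 3119195 = \left(\left(- \frac{896940}{1353889} + \frac{1512851}{612759}\right) - 3189\right) - 3119195 = \left(\frac{1498624270079}{829607669751} - 3189\right) - 3119195 = - \frac{2644120234565860}{829607669751} - 3119195 = - \frac{2590352215683536305}{829607669751}$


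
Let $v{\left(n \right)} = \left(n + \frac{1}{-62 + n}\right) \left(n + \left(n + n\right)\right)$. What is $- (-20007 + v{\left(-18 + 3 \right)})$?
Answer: $\frac{1488519}{77} \approx 19331.0$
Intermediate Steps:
$v{\left(n \right)} = 3 n \left(n + \frac{1}{-62 + n}\right)$ ($v{\left(n \right)} = \left(n + \frac{1}{-62 + n}\right) \left(n + 2 n\right) = \left(n + \frac{1}{-62 + n}\right) 3 n = 3 n \left(n + \frac{1}{-62 + n}\right)$)
$- (-20007 + v{\left(-18 + 3 \right)}) = - (-20007 + \frac{3 \left(-18 + 3\right) \left(1 + \left(-18 + 3\right)^{2} - 62 \left(-18 + 3\right)\right)}{-62 + \left(-18 + 3\right)}) = - (-20007 + 3 \left(-15\right) \frac{1}{-62 - 15} \left(1 + \left(-15\right)^{2} - -930\right)) = - (-20007 + 3 \left(-15\right) \frac{1}{-77} \left(1 + 225 + 930\right)) = - (-20007 + 3 \left(-15\right) \left(- \frac{1}{77}\right) 1156) = - (-20007 + \frac{52020}{77}) = \left(-1\right) \left(- \frac{1488519}{77}\right) = \frac{1488519}{77}$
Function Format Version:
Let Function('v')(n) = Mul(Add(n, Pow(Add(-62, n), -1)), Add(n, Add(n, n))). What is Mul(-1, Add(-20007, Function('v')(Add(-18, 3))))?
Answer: Rational(1488519, 77) ≈ 19331.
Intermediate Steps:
Function('v')(n) = Mul(3, n, Add(n, Pow(Add(-62, n), -1))) (Function('v')(n) = Mul(Add(n, Pow(Add(-62, n), -1)), Add(n, Mul(2, n))) = Mul(Add(n, Pow(Add(-62, n), -1)), Mul(3, n)) = Mul(3, n, Add(n, Pow(Add(-62, n), -1))))
Mul(-1, Add(-20007, Function('v')(Add(-18, 3)))) = Mul(-1, Add(-20007, Mul(3, Add(-18, 3), Pow(Add(-62, Add(-18, 3)), -1), Add(1, Pow(Add(-18, 3), 2), Mul(-62, Add(-18, 3)))))) = Mul(-1, Add(-20007, Mul(3, -15, Pow(Add(-62, -15), -1), Add(1, Pow(-15, 2), Mul(-62, -15))))) = Mul(-1, Add(-20007, Mul(3, -15, Pow(-77, -1), Add(1, 225, 930)))) = Mul(-1, Add(-20007, Mul(3, -15, Rational(-1, 77), 1156))) = Mul(-1, Add(-20007, Rational(52020, 77))) = Mul(-1, Rational(-1488519, 77)) = Rational(1488519, 77)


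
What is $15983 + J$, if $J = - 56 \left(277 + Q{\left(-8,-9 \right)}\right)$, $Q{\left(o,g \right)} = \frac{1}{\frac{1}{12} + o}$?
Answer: $\frac{45417}{95} \approx 478.07$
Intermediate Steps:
$Q{\left(o,g \right)} = \frac{1}{\frac{1}{12} + o}$
$J = - \frac{1472968}{95}$ ($J = - 56 \left(277 + \frac{12}{1 + 12 \left(-8\right)}\right) = - 56 \left(277 + \frac{12}{1 - 96}\right) = - 56 \left(277 + \frac{12}{-95}\right) = - 56 \left(277 + 12 \left(- \frac{1}{95}\right)\right) = - 56 \left(277 - \frac{12}{95}\right) = \left(-56\right) \frac{26303}{95} = - \frac{1472968}{95} \approx -15505.0$)
$15983 + J = 15983 - \frac{1472968}{95} = \frac{45417}{95}$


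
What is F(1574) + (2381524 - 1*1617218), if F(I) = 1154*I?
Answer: 2580702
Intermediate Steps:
F(1574) + (2381524 - 1*1617218) = 1154*1574 + (2381524 - 1*1617218) = 1816396 + (2381524 - 1617218) = 1816396 + 764306 = 2580702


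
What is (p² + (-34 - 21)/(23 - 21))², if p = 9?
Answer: 11449/4 ≈ 2862.3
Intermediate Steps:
(p² + (-34 - 21)/(23 - 21))² = (9² + (-34 - 21)/(23 - 21))² = (81 - 55/2)² = (107/2)² = 11449/4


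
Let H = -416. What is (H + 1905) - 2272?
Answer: -783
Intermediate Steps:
(H + 1905) - 2272 = (-416 + 1905) - 2272 = 1489 - 2272 = -783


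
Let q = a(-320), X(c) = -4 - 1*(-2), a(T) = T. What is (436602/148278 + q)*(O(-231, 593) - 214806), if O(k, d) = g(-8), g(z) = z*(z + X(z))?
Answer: 1682462597318/24713 ≈ 6.8080e+7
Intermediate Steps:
X(c) = -2 (X(c) = -4 + 2 = -2)
g(z) = z*(-2 + z) (g(z) = z*(z - 2) = z*(-2 + z))
q = -320
O(k, d) = 80 (O(k, d) = -8*(-2 - 8) = -8*(-10) = 80)
(436602/148278 + q)*(O(-231, 593) - 214806) = (436602/148278 - 320)*(80 - 214806) = (436602*(1/148278) - 320)*(-214726) = (72767/24713 - 320)*(-214726) = -7835393/24713*(-214726) = 1682462597318/24713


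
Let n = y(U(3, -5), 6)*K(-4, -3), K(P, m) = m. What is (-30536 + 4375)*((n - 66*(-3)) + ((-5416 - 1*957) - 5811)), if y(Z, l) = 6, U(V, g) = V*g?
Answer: 314036644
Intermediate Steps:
n = -18 (n = 6*(-3) = -18)
(-30536 + 4375)*((n - 66*(-3)) + ((-5416 - 1*957) - 5811)) = (-30536 + 4375)*((-18 - 66*(-3)) + ((-5416 - 1*957) - 5811)) = -26161*((-18 + 198) + ((-5416 - 957) - 5811)) = -26161*(180 + (-6373 - 5811)) = -26161*(180 - 12184) = -26161*(-12004) = 314036644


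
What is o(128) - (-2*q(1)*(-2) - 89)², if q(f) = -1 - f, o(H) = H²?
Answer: 6975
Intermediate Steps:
o(128) - (-2*q(1)*(-2) - 89)² = 128² - (-2*(-1 - 1*1)*(-2) - 89)² = 16384 - (-2*(-1 - 1)*(-2) - 89)² = 16384 - (-2*(-2)*(-2) - 89)² = 16384 - (4*(-2) - 89)² = 16384 - (-8 - 89)² = 16384 - 1*(-97)² = 16384 - 1*9409 = 16384 - 9409 = 6975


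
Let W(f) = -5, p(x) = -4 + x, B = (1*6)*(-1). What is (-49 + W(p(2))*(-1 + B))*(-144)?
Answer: 2016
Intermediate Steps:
B = -6 (B = 6*(-1) = -6)
(-49 + W(p(2))*(-1 + B))*(-144) = (-49 - 5*(-1 - 6))*(-144) = (-49 - 5*(-7))*(-144) = (-49 + 35)*(-144) = -14*(-144) = 2016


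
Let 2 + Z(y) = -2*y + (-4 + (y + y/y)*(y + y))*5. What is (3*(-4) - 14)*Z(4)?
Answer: -4420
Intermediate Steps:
Z(y) = -22 - 2*y + 10*y*(1 + y) (Z(y) = -2 + (-2*y + (-4 + (y + y/y)*(y + y))*5) = -2 + (-2*y + (-4 + (y + 1)*(2*y))*5) = -2 + (-2*y + (-4 + (1 + y)*(2*y))*5) = -2 + (-2*y + (-4 + 2*y*(1 + y))*5) = -2 + (-2*y + (-20 + 10*y*(1 + y))) = -2 + (-20 - 2*y + 10*y*(1 + y)) = -22 - 2*y + 10*y*(1 + y))
(3*(-4) - 14)*Z(4) = (3*(-4) - 14)*(-22 + 8*4 + 10*4²) = (-12 - 14)*(-22 + 32 + 10*16) = -26*(-22 + 32 + 160) = -26*170 = -4420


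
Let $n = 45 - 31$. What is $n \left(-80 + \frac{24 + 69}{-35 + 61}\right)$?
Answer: $- \frac{13909}{13} \approx -1069.9$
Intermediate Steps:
$n = 14$ ($n = 45 - 31 = 14$)
$n \left(-80 + \frac{24 + 69}{-35 + 61}\right) = 14 \left(-80 + \frac{24 + 69}{-35 + 61}\right) = 14 \left(-80 + \frac{93}{26}\right) = 14 \left(- \frac{1987}{26}\right) = - \frac{13909}{13}$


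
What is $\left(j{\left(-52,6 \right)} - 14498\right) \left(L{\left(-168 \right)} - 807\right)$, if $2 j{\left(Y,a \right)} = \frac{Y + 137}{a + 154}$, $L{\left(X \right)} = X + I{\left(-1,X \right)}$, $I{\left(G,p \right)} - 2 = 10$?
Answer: $\frac{893524365}{64} \approx 1.3961 \cdot 10^{7}$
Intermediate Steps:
$I{\left(G,p \right)} = 12$ ($I{\left(G,p \right)} = 2 + 10 = 12$)
$L{\left(X \right)} = 12 + X$ ($L{\left(X \right)} = X + 12 = 12 + X$)
$j{\left(Y,a \right)} = \frac{137 + Y}{2 \left(154 + a\right)}$ ($j{\left(Y,a \right)} = \frac{\left(Y + 137\right) \frac{1}{a + 154}}{2} = \frac{\left(137 + Y\right) \frac{1}{154 + a}}{2} = \frac{\frac{1}{154 + a} \left(137 + Y\right)}{2} = \frac{137 + Y}{2 \left(154 + a\right)}$)
$\left(j{\left(-52,6 \right)} - 14498\right) \left(L{\left(-168 \right)} - 807\right) = \left(\frac{137 - 52}{2 \left(154 + 6\right)} - 14498\right) \left(\left(12 - 168\right) - 807\right) = \left(\frac{1}{2} \cdot \frac{1}{160} \cdot 85 - 14498\right) \left(-156 - 807\right) = \left(\frac{1}{2} \cdot \frac{1}{160} \cdot 85 - 14498\right) \left(-963\right) = \left(\frac{17}{64} - 14498\right) \left(-963\right) = \left(- \frac{927855}{64}\right) \left(-963\right) = \frac{893524365}{64}$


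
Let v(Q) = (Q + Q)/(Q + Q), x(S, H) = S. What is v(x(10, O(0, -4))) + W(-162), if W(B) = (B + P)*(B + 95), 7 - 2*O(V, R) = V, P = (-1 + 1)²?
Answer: 10855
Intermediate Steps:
P = 0 (P = 0² = 0)
O(V, R) = 7/2 - V/2
v(Q) = 1 (v(Q) = (2*Q)/((2*Q)) = (2*Q)*(1/(2*Q)) = 1)
W(B) = B*(95 + B) (W(B) = (B + 0)*(B + 95) = B*(95 + B))
v(x(10, O(0, -4))) + W(-162) = 1 - 162*(95 - 162) = 1 - 162*(-67) = 1 + 10854 = 10855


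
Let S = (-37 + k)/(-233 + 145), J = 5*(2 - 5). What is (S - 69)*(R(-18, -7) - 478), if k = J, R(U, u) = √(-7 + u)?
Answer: 359695/11 - 1505*I*√14/22 ≈ 32700.0 - 255.96*I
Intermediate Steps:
J = -15 (J = 5*(-3) = -15)
k = -15
S = 13/22 (S = (-37 - 15)/(-233 + 145) = -52/(-88) = -52*(-1/88) = 13/22 ≈ 0.59091)
(S - 69)*(R(-18, -7) - 478) = (13/22 - 69)*(√(-7 - 7) - 478) = -1505*(√(-14) - 478)/22 = -1505*(I*√14 - 478)/22 = -1505*(-478 + I*√14)/22 = 359695/11 - 1505*I*√14/22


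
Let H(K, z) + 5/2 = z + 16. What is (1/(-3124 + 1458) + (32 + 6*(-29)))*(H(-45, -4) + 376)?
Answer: -182397783/3332 ≈ -54741.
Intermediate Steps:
H(K, z) = 27/2 + z (H(K, z) = -5/2 + (z + 16) = -5/2 + (16 + z) = 27/2 + z)
(1/(-3124 + 1458) + (32 + 6*(-29)))*(H(-45, -4) + 376) = (1/(-3124 + 1458) + (32 + 6*(-29)))*((27/2 - 4) + 376) = (1/(-1666) + (32 - 174))*(19/2 + 376) = (-1/1666 - 142)*(771/2) = -236573/1666*771/2 = -182397783/3332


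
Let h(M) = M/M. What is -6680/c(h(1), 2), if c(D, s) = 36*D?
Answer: -1670/9 ≈ -185.56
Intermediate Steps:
h(M) = 1
-6680/c(h(1), 2) = -6680/(36*1) = -6680/36 = -6680*1/36 = -1670/9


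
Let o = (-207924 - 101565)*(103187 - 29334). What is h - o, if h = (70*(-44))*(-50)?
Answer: 22856845117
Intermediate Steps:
o = -22856691117 (o = -309489*73853 = -22856691117)
h = 154000 (h = -3080*(-50) = 154000)
h - o = 154000 - 1*(-22856691117) = 154000 + 22856691117 = 22856845117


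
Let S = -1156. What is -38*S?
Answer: 43928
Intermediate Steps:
-38*S = -38*(-1156) = 43928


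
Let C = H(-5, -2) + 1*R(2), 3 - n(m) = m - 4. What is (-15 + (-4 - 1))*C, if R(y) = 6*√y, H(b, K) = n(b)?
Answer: -240 - 120*√2 ≈ -409.71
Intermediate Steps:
n(m) = 7 - m (n(m) = 3 - (m - 4) = 3 - (-4 + m) = 3 + (4 - m) = 7 - m)
H(b, K) = 7 - b
C = 12 + 6*√2 (C = (7 - 1*(-5)) + 1*(6*√2) = (7 + 5) + 6*√2 = 12 + 6*√2 ≈ 20.485)
(-15 + (-4 - 1))*C = (-15 + (-4 - 1))*(12 + 6*√2) = (-15 - 5)*(12 + 6*√2) = -20*(12 + 6*√2) = -240 - 120*√2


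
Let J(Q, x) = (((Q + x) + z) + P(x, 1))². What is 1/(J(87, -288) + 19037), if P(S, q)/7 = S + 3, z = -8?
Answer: 1/4876653 ≈ 2.0506e-7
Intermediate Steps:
P(S, q) = 21 + 7*S (P(S, q) = 7*(S + 3) = 7*(3 + S) = 21 + 7*S)
J(Q, x) = (13 + Q + 8*x)² (J(Q, x) = (((Q + x) - 8) + (21 + 7*x))² = ((-8 + Q + x) + (21 + 7*x))² = (13 + Q + 8*x)²)
1/(J(87, -288) + 19037) = 1/((13 + 87 + 8*(-288))² + 19037) = 1/((13 + 87 - 2304)² + 19037) = 1/((-2204)² + 19037) = 1/(4857616 + 19037) = 1/4876653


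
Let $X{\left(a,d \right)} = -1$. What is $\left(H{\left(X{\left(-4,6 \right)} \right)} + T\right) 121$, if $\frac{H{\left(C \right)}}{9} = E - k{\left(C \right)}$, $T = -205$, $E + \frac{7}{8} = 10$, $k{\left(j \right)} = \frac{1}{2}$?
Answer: $- \frac{123299}{8} \approx -15412.0$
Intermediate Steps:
$k{\left(j \right)} = \frac{1}{2}$
$E = \frac{73}{8}$ ($E = - \frac{7}{8} + 10 = \frac{73}{8} \approx 9.125$)
$H{\left(C \right)} = \frac{621}{8}$ ($H{\left(C \right)} = 9 \left(\frac{73}{8} - \frac{1}{2}\right) = 9 \cdot \frac{69}{8} = \frac{621}{8}$)
$\left(H{\left(X{\left(-4,6 \right)} \right)} + T\right) 121 = \left(\frac{621}{8} - 205\right) 121 = \left(- \frac{1019}{8}\right) 121 = - \frac{123299}{8}$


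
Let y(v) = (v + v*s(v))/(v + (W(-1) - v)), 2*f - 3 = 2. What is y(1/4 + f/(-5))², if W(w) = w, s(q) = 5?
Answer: 9/4 ≈ 2.2500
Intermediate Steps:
f = 5/2 (f = 3/2 + (½)*2 = 3/2 + 1 = 5/2 ≈ 2.5000)
y(v) = -6*v (y(v) = (v + v*5)/(v + (-1 - v)) = (v + 5*v)/(-1) = (6*v)*(-1) = -6*v)
y(1/4 + f/(-5))² = (-6*(1/4 + (5/2)/(-5)))² = (-6*(1*(¼) + (5/2)*(-⅕)))² = (-6*(¼ - ½))² = (-6*(-¼))² = (3/2)² = 9/4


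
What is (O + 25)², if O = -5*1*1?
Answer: 400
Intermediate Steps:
O = -5 (O = -5*1 = -5)
(O + 25)² = (-5 + 25)² = 20² = 400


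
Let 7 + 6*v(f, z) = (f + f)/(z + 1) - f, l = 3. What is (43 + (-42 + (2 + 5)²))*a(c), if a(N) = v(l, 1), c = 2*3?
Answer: -175/3 ≈ -58.333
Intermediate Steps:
c = 6
v(f, z) = -7/6 - f/6 + f/(3*(1 + z)) (v(f, z) = -7/6 + ((f + f)/(z + 1) - f)/6 = -7/6 + ((2*f)/(1 + z) - f)/6 = -7/6 + (2*f/(1 + z) - f)/6 = -7/6 + (-f + 2*f/(1 + z))/6 = -7/6 + (-f/6 + f/(3*(1 + z))) = -7/6 - f/6 + f/(3*(1 + z)))
a(N) = -7/6 (a(N) = (-7 + 3 - 7*1 - 1*3*1)/(6*(1 + 1)) = (⅙)*(-7 + 3 - 7 - 3)/2 = (⅙)*(½)*(-14) = -7/6)
(43 + (-42 + (2 + 5)²))*a(c) = (43 + (-42 + (2 + 5)²))*(-7/6) = (43 + (-42 + 7²))*(-7/6) = (43 + (-42 + 49))*(-7/6) = (43 + 7)*(-7/6) = 50*(-7/6) = -175/3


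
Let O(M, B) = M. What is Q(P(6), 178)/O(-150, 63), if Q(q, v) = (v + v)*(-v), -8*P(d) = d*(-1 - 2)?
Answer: 31684/75 ≈ 422.45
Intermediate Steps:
P(d) = 3*d/8 (P(d) = -d*(-1 - 2)/8 = -d*(-3)/8 = -(-3)*d/8 = 3*d/8)
Q(q, v) = -2*v² (Q(q, v) = (2*v)*(-v) = -2*v²)
Q(P(6), 178)/O(-150, 63) = -2*178²/(-150) = -2*31684*(-1/150) = -63368*(-1/150) = 31684/75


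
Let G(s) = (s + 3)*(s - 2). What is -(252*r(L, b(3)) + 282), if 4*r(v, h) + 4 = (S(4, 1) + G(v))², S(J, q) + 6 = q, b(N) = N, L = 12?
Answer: -1324605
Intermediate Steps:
G(s) = (-2 + s)*(3 + s) (G(s) = (3 + s)*(-2 + s) = (-2 + s)*(3 + s))
S(J, q) = -6 + q
r(v, h) = -1 + (-11 + v + v²)²/4 (r(v, h) = -1 + ((-6 + 1) + (-6 + v + v²))²/4 = -1 + (-5 + (-6 + v + v²))²/4 = -1 + (-11 + v + v²)²/4)
-(252*r(L, b(3)) + 282) = -(252*(-1 + (-11 + 12 + 12²)²/4) + 282) = -(252*(-1 + (-11 + 12 + 144)²/4) + 282) = -(252*(-1 + (¼)*145²) + 282) = -(252*(-1 + (¼)*21025) + 282) = -(252*(-1 + 21025/4) + 282) = -(252*(21021/4) + 282) = -(1324323 + 282) = -1*1324605 = -1324605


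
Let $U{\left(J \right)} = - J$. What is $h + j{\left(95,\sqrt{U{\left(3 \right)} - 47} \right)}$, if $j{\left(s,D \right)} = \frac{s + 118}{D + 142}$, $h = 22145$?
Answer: $\frac{74611546}{3369} - \frac{355 i \sqrt{2}}{6738} \approx 22147.0 - 0.07451 i$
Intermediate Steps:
$j{\left(s,D \right)} = \frac{118 + s}{142 + D}$
$h + j{\left(95,\sqrt{U{\left(3 \right)} - 47} \right)} = 22145 + \frac{118 + 95}{142 + \sqrt{\left(-1\right) 3 - 47}} = 22145 + \frac{1}{142 + \sqrt{-3 - 47}} \cdot 213 = 22145 + \frac{1}{142 + \sqrt{-50}} \cdot 213 = 22145 + \frac{1}{142 + 5 i \sqrt{2}} \cdot 213 = 22145 + \frac{213}{142 + 5 i \sqrt{2}}$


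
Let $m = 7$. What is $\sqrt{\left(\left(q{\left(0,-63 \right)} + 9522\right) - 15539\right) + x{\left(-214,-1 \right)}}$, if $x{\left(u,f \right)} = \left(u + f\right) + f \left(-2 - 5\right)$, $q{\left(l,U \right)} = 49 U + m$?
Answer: $i \sqrt{9305} \approx 96.462 i$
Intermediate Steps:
$q{\left(l,U \right)} = 7 + 49 U$ ($q{\left(l,U \right)} = 49 U + 7 = 7 + 49 U$)
$x{\left(u,f \right)} = u - 6 f$ ($x{\left(u,f \right)} = \left(f + u\right) + f \left(-7\right) = \left(f + u\right) - 7 f = u - 6 f$)
$\sqrt{\left(\left(q{\left(0,-63 \right)} + 9522\right) - 15539\right) + x{\left(-214,-1 \right)}} = \sqrt{\left(\left(\left(7 + 49 \left(-63\right)\right) + 9522\right) - 15539\right) - 208} = \sqrt{\left(\left(\left(7 - 3087\right) + 9522\right) - 15539\right) + \left(-214 + 6\right)} = \sqrt{\left(\left(-3080 + 9522\right) - 15539\right) - 208} = \sqrt{\left(6442 - 15539\right) - 208} = \sqrt{-9097 - 208} = \sqrt{-9305} = i \sqrt{9305}$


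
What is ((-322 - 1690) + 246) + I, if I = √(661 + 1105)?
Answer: -1766 + √1766 ≈ -1724.0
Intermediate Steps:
I = √1766 ≈ 42.024
((-322 - 1690) + 246) + I = ((-322 - 1690) + 246) + √1766 = (-2012 + 246) + √1766 = -1766 + √1766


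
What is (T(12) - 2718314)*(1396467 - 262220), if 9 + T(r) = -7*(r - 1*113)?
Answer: -3082447795152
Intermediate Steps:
T(r) = 782 - 7*r (T(r) = -9 - 7*(r - 1*113) = -9 - 7*(r - 113) = -9 - 7*(-113 + r) = -9 + (791 - 7*r) = 782 - 7*r)
(T(12) - 2718314)*(1396467 - 262220) = ((782 - 7*12) - 2718314)*(1396467 - 262220) = ((782 - 84) - 2718314)*1134247 = (698 - 2718314)*1134247 = -2717616*1134247 = -3082447795152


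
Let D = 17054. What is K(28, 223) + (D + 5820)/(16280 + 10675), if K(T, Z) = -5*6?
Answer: -785776/26955 ≈ -29.151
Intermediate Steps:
K(T, Z) = -30
K(28, 223) + (D + 5820)/(16280 + 10675) = -30 + (17054 + 5820)/(16280 + 10675) = -30 + 22874/26955 = -785776/26955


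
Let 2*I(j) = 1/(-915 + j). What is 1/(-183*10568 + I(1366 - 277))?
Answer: -348/673012511 ≈ -5.1708e-7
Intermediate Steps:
I(j) = 1/(2*(-915 + j))
1/(-183*10568 + I(1366 - 277)) = 1/(-183*10568 + 1/(2*(-915 + (1366 - 277)))) = 1/(-1933944 + 1/(2*(-915 + 1089))) = 1/(-1933944 + (½)/174) = 1/(-1933944 + (½)*(1/174)) = 1/(-1933944 + 1/348) = 1/(-673012511/348) = -348/673012511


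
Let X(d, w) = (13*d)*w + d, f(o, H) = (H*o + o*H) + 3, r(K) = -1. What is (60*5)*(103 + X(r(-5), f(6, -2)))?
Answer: 112500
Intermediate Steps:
f(o, H) = 3 + 2*H*o (f(o, H) = (H*o + H*o) + 3 = 2*H*o + 3 = 3 + 2*H*o)
X(d, w) = d + 13*d*w (X(d, w) = 13*d*w + d = d + 13*d*w)
(60*5)*(103 + X(r(-5), f(6, -2))) = (60*5)*(103 - (1 + 13*(3 + 2*(-2)*6))) = 300*(103 - (1 + 13*(3 - 24))) = 300*(103 - (1 + 13*(-21))) = 300*(103 - (1 - 273)) = 300*(103 - 1*(-272)) = 300*(103 + 272) = 300*375 = 112500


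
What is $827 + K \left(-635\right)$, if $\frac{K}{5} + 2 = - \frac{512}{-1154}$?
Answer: $\frac{3328329}{577} \approx 5768.3$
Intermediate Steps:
$K = - \frac{4490}{577}$ ($K = -10 + 5 \left(- \frac{512}{-1154}\right) = -10 + 5 \left(\left(-512\right) \left(- \frac{1}{1154}\right)\right) = -10 + 5 \cdot \frac{256}{577} = -10 + \frac{1280}{577} = - \frac{4490}{577} \approx -7.7816$)
$827 + K \left(-635\right) = 827 - - \frac{2851150}{577} = 827 + \frac{2851150}{577} = \frac{3328329}{577}$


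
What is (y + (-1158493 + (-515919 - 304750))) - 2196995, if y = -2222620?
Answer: -6398777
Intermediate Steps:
(y + (-1158493 + (-515919 - 304750))) - 2196995 = (-2222620 + (-1158493 + (-515919 - 304750))) - 2196995 = (-2222620 + (-1158493 - 820669)) - 2196995 = (-2222620 - 1979162) - 2196995 = -4201782 - 2196995 = -6398777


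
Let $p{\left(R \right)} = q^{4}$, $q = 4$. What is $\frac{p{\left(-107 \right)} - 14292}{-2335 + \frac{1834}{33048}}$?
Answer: $\frac{231930864}{38582623} \approx 6.0113$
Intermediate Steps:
$p{\left(R \right)} = 256$ ($p{\left(R \right)} = 4^{4} = 256$)
$\frac{p{\left(-107 \right)} - 14292}{-2335 + \frac{1834}{33048}} = \frac{256 - 14292}{-2335 + \frac{1834}{33048}} = - \frac{14036}{-2335 + 1834 \cdot \frac{1}{33048}} = - \frac{14036}{-2335 + \frac{917}{16524}} = - \frac{14036}{- \frac{38582623}{16524}} = \left(-14036\right) \left(- \frac{16524}{38582623}\right) = \frac{231930864}{38582623}$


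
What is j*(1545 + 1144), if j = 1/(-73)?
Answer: -2689/73 ≈ -36.836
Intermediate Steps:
j = -1/73 ≈ -0.013699
j*(1545 + 1144) = -(1545 + 1144)/73 = -1/73*2689 = -2689/73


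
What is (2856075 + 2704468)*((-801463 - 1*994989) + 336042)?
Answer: -8120672602630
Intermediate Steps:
(2856075 + 2704468)*((-801463 - 1*994989) + 336042) = 5560543*((-801463 - 994989) + 336042) = 5560543*(-1796452 + 336042) = 5560543*(-1460410) = -8120672602630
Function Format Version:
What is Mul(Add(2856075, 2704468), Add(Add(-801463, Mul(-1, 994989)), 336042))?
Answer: -8120672602630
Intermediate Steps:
Mul(Add(2856075, 2704468), Add(Add(-801463, Mul(-1, 994989)), 336042)) = Mul(5560543, Add(Add(-801463, -994989), 336042)) = Mul(5560543, Add(-1796452, 336042)) = Mul(5560543, -1460410) = -8120672602630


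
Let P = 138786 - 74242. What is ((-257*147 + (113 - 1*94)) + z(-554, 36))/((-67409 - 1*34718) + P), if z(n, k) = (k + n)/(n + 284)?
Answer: 5097341/5073705 ≈ 1.0047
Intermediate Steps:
z(n, k) = (k + n)/(284 + n)
P = 64544
((-257*147 + (113 - 1*94)) + z(-554, 36))/((-67409 - 1*34718) + P) = ((-257*147 + (113 - 1*94)) + (36 - 554)/(284 - 554))/((-67409 - 1*34718) + 64544) = ((-37779 + (113 - 94)) - 518/(-270))/((-67409 - 34718) + 64544) = ((-37779 + 19) - 1/270*(-518))/(-102127 + 64544) = (-37760 + 259/135)/(-37583) = -5097341/135*(-1/37583) = 5097341/5073705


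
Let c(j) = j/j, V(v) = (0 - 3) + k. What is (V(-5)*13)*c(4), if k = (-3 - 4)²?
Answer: 598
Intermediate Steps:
k = 49 (k = (-7)² = 49)
V(v) = 46 (V(v) = (0 - 3) + 49 = -3 + 49 = 46)
c(j) = 1
(V(-5)*13)*c(4) = (46*13)*1 = 598*1 = 598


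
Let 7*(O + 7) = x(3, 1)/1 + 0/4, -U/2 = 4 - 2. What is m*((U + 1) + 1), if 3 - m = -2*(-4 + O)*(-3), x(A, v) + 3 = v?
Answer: -990/7 ≈ -141.43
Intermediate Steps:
U = -4 (U = -2*(4 - 2) = -2*2 = -4)
x(A, v) = -3 + v
O = -51/7 (O = -7 + ((-3 + 1)/1 + 0/4)/7 = -7 + (-2*1 + 0*(1/4))/7 = -7 + (-2 + 0)/7 = -7 + (1/7)*(-2) = -7 - 2/7 = -51/7 ≈ -7.2857)
m = 495/7 (m = 3 - (-2*(-4 - 51/7))*(-3) = 3 - (-2*(-79/7))*(-3) = 3 - 158*(-3)/7 = 3 - 1*(-474/7) = 3 + 474/7 = 495/7 ≈ 70.714)
m*((U + 1) + 1) = 495*((-4 + 1) + 1)/7 = 495*(-3 + 1)/7 = (495/7)*(-2) = -990/7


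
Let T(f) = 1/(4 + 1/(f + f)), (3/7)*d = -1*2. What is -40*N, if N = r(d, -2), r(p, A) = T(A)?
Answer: -32/3 ≈ -10.667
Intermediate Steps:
d = -14/3 (d = 7*(-1*2)/3 = (7/3)*(-2) = -14/3 ≈ -4.6667)
T(f) = 1/(4 + 1/(2*f))
r(p, A) = 2*A/(1 + 8*A)
N = 4/15 (N = 2*(-2)/(1 + 8*(-2)) = 2*(-2)/(1 - 16) = 2*(-2)/(-15) = 2*(-2)*(-1/15) = 4/15 ≈ 0.26667)
-40*N = -40*4/15 = -32/3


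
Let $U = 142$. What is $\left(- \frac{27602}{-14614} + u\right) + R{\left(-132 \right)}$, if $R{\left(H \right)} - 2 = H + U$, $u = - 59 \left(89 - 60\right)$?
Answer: $- \frac{12400792}{7307} \approx -1697.1$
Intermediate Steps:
$u = -1711$ ($u = \left(-59\right) 29 = -1711$)
$R{\left(H \right)} = 144 + H$ ($R{\left(H \right)} = 2 + \left(H + 142\right) = 2 + \left(142 + H\right) = 144 + H$)
$\left(- \frac{27602}{-14614} + u\right) + R{\left(-132 \right)} = \left(- \frac{27602}{-14614} - 1711\right) + \left(144 - 132\right) = \left(\left(-27602\right) \left(- \frac{1}{14614}\right) - 1711\right) + 12 = \left(\frac{13801}{7307} - 1711\right) + 12 = - \frac{12488476}{7307} + 12 = - \frac{12400792}{7307}$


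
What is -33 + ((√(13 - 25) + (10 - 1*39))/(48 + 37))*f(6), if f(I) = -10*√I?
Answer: -33 + 58*√6/17 - 12*I*√2/17 ≈ -24.643 - 0.99827*I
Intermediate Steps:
-33 + ((√(13 - 25) + (10 - 1*39))/(48 + 37))*f(6) = -33 + ((√(13 - 25) + (10 - 1*39))/(48 + 37))*(-10*√6) = -33 + ((√(-12) + (10 - 39))/85)*(-10*√6) = -33 + ((2*I*√3 - 29)*(1/85))*(-10*√6) = -33 + ((-29 + 2*I*√3)*(1/85))*(-10*√6) = -33 + (-29/85 + 2*I*√3/85)*(-10*√6) = -33 - 10*√6*(-29/85 + 2*I*√3/85)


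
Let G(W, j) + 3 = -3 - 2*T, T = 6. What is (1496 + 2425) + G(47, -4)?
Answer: 3903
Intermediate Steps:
G(W, j) = -18 (G(W, j) = -3 + (-3 - 2*6) = -3 + (-3 - 12) = -3 - 15 = -18)
(1496 + 2425) + G(47, -4) = (1496 + 2425) - 18 = 3921 - 18 = 3903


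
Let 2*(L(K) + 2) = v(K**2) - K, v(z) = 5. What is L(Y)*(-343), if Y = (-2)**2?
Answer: 1029/2 ≈ 514.50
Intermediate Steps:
Y = 4
L(K) = 1/2 - K/2 (L(K) = -2 + (5 - K)/2 = -2 + (5/2 - K/2) = 1/2 - K/2)
L(Y)*(-343) = (1/2 - 1/2*4)*(-343) = (1/2 - 2)*(-343) = -3/2*(-343) = 1029/2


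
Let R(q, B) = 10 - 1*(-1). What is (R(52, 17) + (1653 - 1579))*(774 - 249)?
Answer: 44625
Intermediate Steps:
R(q, B) = 11 (R(q, B) = 10 + 1 = 11)
(R(52, 17) + (1653 - 1579))*(774 - 249) = (11 + (1653 - 1579))*(774 - 249) = (11 + 74)*525 = 85*525 = 44625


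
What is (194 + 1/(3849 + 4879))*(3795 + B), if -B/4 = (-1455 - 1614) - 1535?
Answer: 37608398163/8728 ≈ 4.3089e+6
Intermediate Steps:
B = 18416 (B = -4*((-1455 - 1614) - 1535) = -4*(-3069 - 1535) = -4*(-4604) = 18416)
(194 + 1/(3849 + 4879))*(3795 + B) = (194 + 1/(3849 + 4879))*(3795 + 18416) = (194 + 1/8728)*22211 = (1693233/8728)*22211 = 37608398163/8728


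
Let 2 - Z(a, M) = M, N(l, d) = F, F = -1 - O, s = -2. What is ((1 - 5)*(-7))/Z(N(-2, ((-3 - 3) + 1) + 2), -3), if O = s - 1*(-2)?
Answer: 28/5 ≈ 5.6000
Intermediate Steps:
O = 0 (O = -2 - 1*(-2) = -2 + 2 = 0)
F = -1 (F = -1 - 1*0 = -1 + 0 = -1)
N(l, d) = -1
Z(a, M) = 2 - M
((1 - 5)*(-7))/Z(N(-2, ((-3 - 3) + 1) + 2), -3) = ((1 - 5)*(-7))/(2 - 1*(-3)) = (-4*(-7))/(2 + 3) = 28/5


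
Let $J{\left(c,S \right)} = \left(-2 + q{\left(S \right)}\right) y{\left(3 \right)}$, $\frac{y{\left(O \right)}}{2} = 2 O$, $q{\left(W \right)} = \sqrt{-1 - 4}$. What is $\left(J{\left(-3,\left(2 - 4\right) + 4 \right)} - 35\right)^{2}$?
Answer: $2761 - 1416 i \sqrt{5} \approx 2761.0 - 3166.3 i$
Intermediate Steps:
$q{\left(W \right)} = i \sqrt{5}$ ($q{\left(W \right)} = \sqrt{-5} = i \sqrt{5}$)
$y{\left(O \right)} = 4 O$ ($y{\left(O \right)} = 2 \cdot 2 O = 4 O$)
$J{\left(c,S \right)} = -24 + 12 i \sqrt{5}$ ($J{\left(c,S \right)} = \left(-2 + i \sqrt{5}\right) 4 \cdot 3 = \left(-2 + i \sqrt{5}\right) 12 = -24 + 12 i \sqrt{5}$)
$\left(J{\left(-3,\left(2 - 4\right) + 4 \right)} - 35\right)^{2} = \left(\left(-24 + 12 i \sqrt{5}\right) - 35\right)^{2} = \left(-59 + 12 i \sqrt{5}\right)^{2}$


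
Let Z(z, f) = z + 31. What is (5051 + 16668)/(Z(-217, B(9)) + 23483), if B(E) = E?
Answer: 21719/23297 ≈ 0.93227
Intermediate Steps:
Z(z, f) = 31 + z
(5051 + 16668)/(Z(-217, B(9)) + 23483) = (5051 + 16668)/((31 - 217) + 23483) = 21719/(-186 + 23483) = 21719/23297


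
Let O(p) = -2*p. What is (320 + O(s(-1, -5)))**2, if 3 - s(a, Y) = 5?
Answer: 104976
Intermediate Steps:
s(a, Y) = -2 (s(a, Y) = 3 - 1*5 = 3 - 5 = -2)
(320 + O(s(-1, -5)))**2 = (320 - 2*(-2))**2 = (320 + 4)**2 = 324**2 = 104976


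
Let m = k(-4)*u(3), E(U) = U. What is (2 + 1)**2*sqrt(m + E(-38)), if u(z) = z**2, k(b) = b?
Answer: 9*I*sqrt(74) ≈ 77.421*I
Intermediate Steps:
m = -36 (m = -4*3**2 = -4*9 = -36)
(2 + 1)**2*sqrt(m + E(-38)) = (2 + 1)**2*sqrt(-36 - 38) = 3**2*sqrt(-74) = 9*(I*sqrt(74)) = 9*I*sqrt(74)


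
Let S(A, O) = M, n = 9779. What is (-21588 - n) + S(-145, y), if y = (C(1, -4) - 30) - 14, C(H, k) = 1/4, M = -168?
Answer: -31535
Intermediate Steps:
C(H, k) = 1/4
y = -175/4 (y = (1/4 - 30) - 14 = -119/4 - 14 = -175/4 ≈ -43.750)
S(A, O) = -168
(-21588 - n) + S(-145, y) = (-21588 - 1*9779) - 168 = (-21588 - 9779) - 168 = -31367 - 168 = -31535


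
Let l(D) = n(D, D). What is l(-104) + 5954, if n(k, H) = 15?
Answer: 5969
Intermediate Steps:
l(D) = 15
l(-104) + 5954 = 15 + 5954 = 5969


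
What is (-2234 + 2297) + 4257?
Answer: 4320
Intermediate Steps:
(-2234 + 2297) + 4257 = 63 + 4257 = 4320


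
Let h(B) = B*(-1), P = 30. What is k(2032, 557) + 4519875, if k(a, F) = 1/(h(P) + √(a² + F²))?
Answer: 20060891163405/4438373 + √4439273/4438373 ≈ 4.5199e+6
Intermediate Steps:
h(B) = -B
k(a, F) = 1/(-30 + √(F² + a²)) (k(a, F) = 1/(-1*30 + √(a² + F²)) = 1/(-30 + √(F² + a²)))
k(2032, 557) + 4519875 = 1/(-30 + √(557² + 2032²)) + 4519875 = 1/(-30 + √(310249 + 4129024)) + 4519875 = 1/(-30 + √4439273) + 4519875 = 4519875 + 1/(-30 + √4439273)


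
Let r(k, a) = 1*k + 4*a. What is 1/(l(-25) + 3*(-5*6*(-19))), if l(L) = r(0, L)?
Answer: 1/1610 ≈ 0.00062112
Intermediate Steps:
r(k, a) = k + 4*a
l(L) = 4*L (l(L) = 0 + 4*L = 4*L)
1/(l(-25) + 3*(-5*6*(-19))) = 1/(4*(-25) + 3*(-5*6*(-19))) = 1/(-100 + 3*(-30*(-19))) = 1/(-100 + 3*570) = 1/(-100 + 1710) = 1/1610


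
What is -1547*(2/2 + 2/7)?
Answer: -1989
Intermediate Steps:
-1547*(2/2 + 2/7) = -1547*(2*(½) + 2*(⅐)) = -1547*(1 + 2/7) = -1547*9/7 = -1989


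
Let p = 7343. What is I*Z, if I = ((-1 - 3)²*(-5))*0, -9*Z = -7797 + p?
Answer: 0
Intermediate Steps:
Z = 454/9 (Z = -(-7797 + 7343)/9 = -⅑*(-454) = 454/9 ≈ 50.444)
I = 0 (I = ((-4)²*(-5))*0 = (16*(-5))*0 = -80*0 = 0)
I*Z = 0*(454/9) = 0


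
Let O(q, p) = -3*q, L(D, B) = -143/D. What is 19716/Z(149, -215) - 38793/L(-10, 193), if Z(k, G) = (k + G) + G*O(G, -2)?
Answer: -17941538506/6613321 ≈ -2712.9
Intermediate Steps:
Z(k, G) = G + k - 3*G² (Z(k, G) = (k + G) + G*(-3*G) = (G + k) - 3*G² = G + k - 3*G²)
19716/Z(149, -215) - 38793/L(-10, 193) = 19716/(-215 + 149 - 3*(-215)²) - 38793/((-143/(-10))) = 19716/(-215 + 149 - 3*46225) - 38793/((-143*(-⅒))) = 19716/(-215 + 149 - 138675) - 38793/143/10 = 19716/(-138741) - 38793*10/143 = 19716*(-1/138741) - 387930/143 = -6572/46247 - 387930/143 = -17941538506/6613321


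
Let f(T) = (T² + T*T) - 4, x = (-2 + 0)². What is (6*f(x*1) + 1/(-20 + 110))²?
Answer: 228644641/8100 ≈ 28228.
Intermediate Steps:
x = 4 (x = (-2)² = 4)
f(T) = -4 + 2*T² (f(T) = (T² + T²) - 4 = 2*T² - 4 = -4 + 2*T²)
(6*f(x*1) + 1/(-20 + 110))² = (6*(-4 + 2*(4*1)²) + 1/(-20 + 110))² = (6*(-4 + 2*4²) + 1/90)² = (6*(-4 + 2*16) + 1/90)² = (6*(-4 + 32) + 1/90)² = (6*28 + 1/90)² = (168 + 1/90)² = (15121/90)² = 228644641/8100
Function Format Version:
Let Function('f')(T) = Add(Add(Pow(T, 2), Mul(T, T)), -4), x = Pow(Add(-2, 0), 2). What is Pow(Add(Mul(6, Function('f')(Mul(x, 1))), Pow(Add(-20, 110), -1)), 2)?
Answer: Rational(228644641, 8100) ≈ 28228.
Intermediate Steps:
x = 4 (x = Pow(-2, 2) = 4)
Function('f')(T) = Add(-4, Mul(2, Pow(T, 2))) (Function('f')(T) = Add(Add(Pow(T, 2), Pow(T, 2)), -4) = Add(Mul(2, Pow(T, 2)), -4) = Add(-4, Mul(2, Pow(T, 2))))
Pow(Add(Mul(6, Function('f')(Mul(x, 1))), Pow(Add(-20, 110), -1)), 2) = Pow(Add(Mul(6, Add(-4, Mul(2, Pow(Mul(4, 1), 2)))), Pow(Add(-20, 110), -1)), 2) = Pow(Add(Mul(6, Add(-4, Mul(2, Pow(4, 2)))), Pow(90, -1)), 2) = Pow(Add(Mul(6, Add(-4, Mul(2, 16))), Rational(1, 90)), 2) = Pow(Add(Mul(6, Add(-4, 32)), Rational(1, 90)), 2) = Pow(Add(Mul(6, 28), Rational(1, 90)), 2) = Pow(Add(168, Rational(1, 90)), 2) = Pow(Rational(15121, 90), 2) = Rational(228644641, 8100)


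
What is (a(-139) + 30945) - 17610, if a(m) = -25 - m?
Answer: 13449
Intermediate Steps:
(a(-139) + 30945) - 17610 = ((-25 - 1*(-139)) + 30945) - 17610 = ((-25 + 139) + 30945) - 17610 = (114 + 30945) - 17610 = 31059 - 17610 = 13449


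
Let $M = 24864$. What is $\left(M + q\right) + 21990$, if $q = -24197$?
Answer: $22657$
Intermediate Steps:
$\left(M + q\right) + 21990 = \left(24864 - 24197\right) + 21990 = 667 + 21990 = 22657$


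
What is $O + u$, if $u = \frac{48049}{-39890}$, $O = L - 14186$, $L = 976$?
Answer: $- \frac{526994949}{39890} \approx -13211.0$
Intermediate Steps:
$O = -13210$ ($O = 976 - 14186 = -13210$)
$u = - \frac{48049}{39890}$ ($u = 48049 \left(- \frac{1}{39890}\right) = - \frac{48049}{39890} \approx -1.2045$)
$O + u = -13210 - \frac{48049}{39890} = - \frac{526994949}{39890}$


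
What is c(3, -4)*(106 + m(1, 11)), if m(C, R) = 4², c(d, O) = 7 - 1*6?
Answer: 122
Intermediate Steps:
c(d, O) = 1 (c(d, O) = 7 - 6 = 1)
m(C, R) = 16
c(3, -4)*(106 + m(1, 11)) = 1*(106 + 16) = 1*122 = 122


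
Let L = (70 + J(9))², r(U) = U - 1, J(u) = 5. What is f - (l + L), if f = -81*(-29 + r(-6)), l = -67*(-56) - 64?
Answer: -6397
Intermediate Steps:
l = 3688 (l = 3752 - 64 = 3688)
r(U) = -1 + U
L = 5625 (L = (70 + 5)² = 75² = 5625)
f = 2916 (f = -81*(-29 + (-1 - 6)) = -81*(-29 - 7) = -81*(-36) = 2916)
f - (l + L) = 2916 - (3688 + 5625) = 2916 - 1*9313 = 2916 - 9313 = -6397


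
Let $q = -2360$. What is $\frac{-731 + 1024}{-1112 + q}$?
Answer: $- \frac{293}{3472} \approx -0.084389$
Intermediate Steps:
$\frac{-731 + 1024}{-1112 + q} = \frac{-731 + 1024}{-1112 - 2360} = \frac{293}{-3472} = 293 \left(- \frac{1}{3472}\right) = - \frac{293}{3472}$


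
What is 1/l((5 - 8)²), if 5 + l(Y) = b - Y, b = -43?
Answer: -1/57 ≈ -0.017544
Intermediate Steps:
l(Y) = -48 - Y (l(Y) = -5 + (-43 - Y) = -48 - Y)
1/l((5 - 8)²) = 1/(-48 - (5 - 8)²) = 1/(-48 - 1*(-3)²) = 1/(-48 - 1*9) = 1/(-48 - 9) = 1/(-57) = -1/57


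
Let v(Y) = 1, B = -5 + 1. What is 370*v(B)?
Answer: 370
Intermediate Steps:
B = -4
370*v(B) = 370*1 = 370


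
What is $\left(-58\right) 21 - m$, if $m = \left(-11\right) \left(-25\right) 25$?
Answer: $-8093$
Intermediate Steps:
$m = 6875$ ($m = 275 \cdot 25 = 6875$)
$\left(-58\right) 21 - m = \left(-58\right) 21 - 6875 = -1218 - 6875 = -8093$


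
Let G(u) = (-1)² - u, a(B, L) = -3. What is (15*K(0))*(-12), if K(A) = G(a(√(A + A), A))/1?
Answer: -720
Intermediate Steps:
G(u) = 1 - u
K(A) = 4 (K(A) = (1 - 1*(-3))/1 = (1 + 3)*1 = 4*1 = 4)
(15*K(0))*(-12) = (15*4)*(-12) = 60*(-12) = -720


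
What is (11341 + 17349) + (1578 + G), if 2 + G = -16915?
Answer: 13351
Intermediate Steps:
G = -16917 (G = -2 - 16915 = -16917)
(11341 + 17349) + (1578 + G) = (11341 + 17349) + (1578 - 16917) = 28690 - 15339 = 13351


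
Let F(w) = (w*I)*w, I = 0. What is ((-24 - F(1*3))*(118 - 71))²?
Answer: 1272384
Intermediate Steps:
F(w) = 0 (F(w) = (w*0)*w = 0*w = 0)
((-24 - F(1*3))*(118 - 71))² = ((-24 - 1*0)*(118 - 71))² = ((-24 + 0)*47)² = (-24*47)² = (-1128)² = 1272384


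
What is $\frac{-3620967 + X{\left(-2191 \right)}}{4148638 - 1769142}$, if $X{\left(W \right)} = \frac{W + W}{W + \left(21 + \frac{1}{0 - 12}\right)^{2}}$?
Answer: $- \frac{130614914199}{85832839784} \approx -1.5217$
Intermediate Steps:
$X{\left(W \right)} = \frac{2 W}{\frac{63001}{144} + W}$ ($X{\left(W \right)} = \frac{2 W}{W + \left(21 + \frac{1}{-12}\right)^{2}} = \frac{2 W}{W + \left(21 - \frac{1}{12}\right)^{2}} = \frac{2 W}{W + \left(\frac{251}{12}\right)^{2}} = \frac{2 W}{W + \frac{63001}{144}} = \frac{2 W}{\frac{63001}{144} + W}$)
$\frac{-3620967 + X{\left(-2191 \right)}}{4148638 - 1769142} = \frac{-3620967 + 288 \left(-2191\right) \frac{1}{63001 + 144 \left(-2191\right)}}{4148638 - 1769142} = \frac{-3620967 + 288 \left(-2191\right) \frac{1}{63001 - 315504}}{4148638 - 1769142} = \frac{-3620967 + 288 \left(-2191\right) \frac{1}{-252503}}{2379496} = \left(-3620967 + 288 \left(-2191\right) \left(- \frac{1}{252503}\right)\right) \frac{1}{2379496} = \left(-3620967 + \frac{631008}{252503}\right) \frac{1}{2379496} = \left(- \frac{914304399393}{252503}\right) \frac{1}{2379496} = - \frac{130614914199}{85832839784}$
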